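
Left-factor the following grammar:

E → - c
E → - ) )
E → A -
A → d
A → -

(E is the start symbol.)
Left-factoring transforms A → αβ₁ | αβ₂ into A → αA' and A' → β₁ | β₂
(α is the longest common prefix among the alternatives). Repeat until
no nonterminal has two alternatives with a common prefix.

Round 1: E has alternatives sharing prefix '-'. Introduce E': E → - E'
  Add: E' → c
  Add: E' → ) )

No remaining common prefixes — done.

Resulting grammar:
E → - E'
E' → c
E' → ) )
E → A -
A → d
A → -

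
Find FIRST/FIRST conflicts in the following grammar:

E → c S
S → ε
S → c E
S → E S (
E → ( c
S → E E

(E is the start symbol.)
Yes. S → c E / S → E S '(' on { 'c' }; S → c E / S → E E on { 'c' }; S → E S '(' / S → E E on { '(', 'c' }

FIRST sets of the non-terminals at (or reachable through a nullable prefix from) the front of some alternative:
  FIRST(E) = { '(', 'c' }

Productions for E:
  E → c S: FIRST = { 'c' }
  E → ( c: FIRST = { '(' }
Productions for S:
  S → ε: FIRST = { ε }
  S → c E: FIRST = { 'c' }
  S → E S (: FIRST = { '(', 'c' }
  S → E E: FIRST = { '(', 'c' }

Conflict for S: S → c E and S → E S (
  Overlap: { 'c' }
Conflict for S: S → c E and S → E E
  Overlap: { 'c' }
Conflict for S: S → E S ( and S → E E
  Overlap: { '(', 'c' }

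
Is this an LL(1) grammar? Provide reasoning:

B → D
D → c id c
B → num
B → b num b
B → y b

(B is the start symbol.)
A grammar is LL(1) if for each non-terminal N with multiple productions, the predict sets of those productions are pairwise disjoint, where PREDICT(N → α) = (FIRST(α) \ {ε}) ∪ (FOLLOW(N) if α ⇒* ε).

Relevant sets:
  FIRST(D) = { 'c' }

For B:
  PREDICT(B → D) = { 'c' }
  PREDICT(B → num) = { 'num' }
  PREDICT(B → b num b) = { 'b' }
  PREDICT(B → y b) = { 'y' }
D has a single production, so nothing to check there.

All predict sets are disjoint. The grammar IS LL(1).

Answer: Yes, the grammar is LL(1).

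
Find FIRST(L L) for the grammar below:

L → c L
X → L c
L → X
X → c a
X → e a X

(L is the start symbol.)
{ 'c', 'e' }

FIRST sets of the non-terminals involved (from the grammar, by fixed-point iteration):
  FIRST(L) = { 'c', 'e' }

To compute FIRST(L L), process the symbols left to right:
Symbol L is a non-terminal. Add FIRST(L) \ {ε} = { 'c', 'e' }
L is not nullable (ε ∉ FIRST(L)), so stop here.
FIRST(L L) = { 'c', 'e' }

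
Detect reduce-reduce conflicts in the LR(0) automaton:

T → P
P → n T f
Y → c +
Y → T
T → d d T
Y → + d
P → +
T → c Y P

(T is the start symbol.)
Yes — I15: [P → + .] vs [Y → c + .]

Augment with T' → T and build the canonical LR(0) collection (I0 = CLOSURE({[T' → . T]}), then GOTO on every symbol after a dot until no new states appear). It has 18 states:
  I0: { [P → . +], [P → . n T f], [T → . P], [T → . c Y P], [T → . d d T], [T' → . T] }  — shift
  I1: { [P → + .] }  — reduce
  I2: { [T → P .] }  — reduce
  I3: { [T' → T .] }  — accept
  I4: { [P → . +], [P → . n T f], [T → . P], [T → . c Y P], [T → . d d T], [T → c . Y P], [Y → . + d], [Y → . T], [Y → . c +] }  — shift
  I5: { [T → d . d T] }  — shift
  I6: { [P → . +], [P → . n T f], [P → n . T f], [T → . P], [T → . c Y P], [T → . d d T] }  — shift
  I7: { [P → n T . f] }  — shift
  I8: { [P → n T f .] }  — reduce
  I9: { [P → . +], [P → . n T f], [T → . P], [T → . c Y P], [T → . d d T], [T → d d . T] }  — shift
  I10: { [T → d d T .] }  — reduce
  I11: { [P → + .], [Y → + . d] }  — shift, reduce
  I12: { [Y → T .] }  — reduce
  I13: { [P → . +], [P → . n T f], [T → c Y . P] }  — shift
  I14: { [P → . +], [P → . n T f], [T → . P], [T → . c Y P], [T → . d d T], [T → c . Y P], [Y → . + d], [Y → . T], [Y → . c +], [Y → c . +] }  — shift
  I15: { [P → + .], [Y → + . d], [Y → c + .] }  — shift, 2 reduces
  I16: { [Y → + d .] }  — reduce
  I17: { [T → c Y P .] }  — reduce

I15 contains complete items [P → + .], [Y → c + .] — reduce-reduce conflict.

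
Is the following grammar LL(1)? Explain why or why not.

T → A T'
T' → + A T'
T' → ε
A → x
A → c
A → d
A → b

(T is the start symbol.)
Relevant sets:
  FOLLOW(T') = { $ }

For T':
  PREDICT(T' → '+' A T') = { '+' }
  PREDICT(T' → ε) = { $ }
For A:
  PREDICT(A → x) = { 'x' }
  PREDICT(A → c) = { 'c' }
  PREDICT(A → d) = { 'd' }
  PREDICT(A → b) = { 'b' }
T has a single production, so nothing to check there.

All predict sets are disjoint. The grammar IS LL(1).

Answer: Yes, the grammar is LL(1).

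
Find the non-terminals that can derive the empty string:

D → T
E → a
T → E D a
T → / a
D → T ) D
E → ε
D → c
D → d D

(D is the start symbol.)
ε-productions: E → ε
So E is immediately nullable.
No further non-terminal can be added: every production for the remaining non-terminals contains a terminal or a non-nullable non-terminal.
Nullable = { 'E' }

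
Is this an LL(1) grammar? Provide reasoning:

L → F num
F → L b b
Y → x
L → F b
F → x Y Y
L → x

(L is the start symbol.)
A grammar is LL(1) if for each non-terminal N with multiple productions, the predict sets of those productions are pairwise disjoint, where PREDICT(N → α) = (FIRST(α) \ {ε}) ∪ (FOLLOW(N) if α ⇒* ε).

Relevant sets:
  FIRST(F) = { 'x' }
  FIRST(L) = { 'x' }

For L:
  PREDICT(L → F num) = { 'x' }
  PREDICT(L → F b) = { 'x' }
  PREDICT(L → x) = { 'x' }
For F:
  PREDICT(F → L b b) = { 'x' }
  PREDICT(F → x Y Y) = { 'x' }
Y has a single production, so nothing to check there.

Conflict found: Predict set conflict for L: { 'x' }
The grammar is NOT LL(1).

Answer: No. Predict set conflict for L: { 'x' }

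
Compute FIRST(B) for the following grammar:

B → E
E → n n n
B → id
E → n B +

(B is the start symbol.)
{ 'id', 'n' }

FIRST sets of the other non-terminals involved (by the same procedure, iterated to a fixed point):
  FIRST(E) = { 'n' }

From B → E:
  - E is a non-terminal: add FIRST(E) \ {ε} = { 'n' }
    E is not nullable, so stop
From B → id:
  - id is a terminal: add 'id' and stop

Collecting: FIRST(B) = { 'id', 'n' }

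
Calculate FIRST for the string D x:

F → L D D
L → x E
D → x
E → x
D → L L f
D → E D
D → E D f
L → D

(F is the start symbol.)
FIRST sets of the non-terminals involved (from the grammar, by fixed-point iteration):
  FIRST(D) = { 'x' }

To compute FIRST(D x), process the symbols left to right:
Symbol D is a non-terminal. Add FIRST(D) \ {ε} = { 'x' }
D is not nullable (ε ∉ FIRST(D)), so stop here.
FIRST(D x) = { 'x' }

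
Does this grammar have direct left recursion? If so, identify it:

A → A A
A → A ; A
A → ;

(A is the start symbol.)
Yes, A is left-recursive

Direct left recursion occurs when N → N α for some non-terminal N (the right-hand side begins with the left-hand side itself).

A → A A: LEFT RECURSIVE (starts with A)
A → A ; A: LEFT RECURSIVE (starts with A)
A → ;: starts with ';'

The grammar has direct left recursion on: A.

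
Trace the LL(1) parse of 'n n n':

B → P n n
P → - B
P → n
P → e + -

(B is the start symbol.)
LL(1) parsing maintains a stack (initially the start symbol over $) and the input. At each step: if the stack top is a terminal, match it against the current input token; if it is a non-terminal N, replace it with the RHS of M[N, lookahead] (the unique production whose predict set contains the lookahead).

Stack is shown with the top on the left.

Stack    Input    Action
------------------------
B $      n n n $  output B → P n n
P n n $  n n n $  output P → n
n n n $  n n n $  match 'n'
n n $    n n $    match 'n'
n $      n $      match 'n'
$        $        accept

The string is accepted.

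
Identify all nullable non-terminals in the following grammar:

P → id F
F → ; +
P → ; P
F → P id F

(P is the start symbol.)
There are no ε-productions, so no non-terminal can derive ε.
No non-terminals are nullable.

Answer: None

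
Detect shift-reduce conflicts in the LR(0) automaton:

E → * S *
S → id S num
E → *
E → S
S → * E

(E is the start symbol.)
Yes — I1: [E → * .] vs [E → . *]; I9: [E → S .] vs [E → * S . *]

A shift-reduce conflict occurs when an LR(0) state has both:
  - a complete (reduce) item [A → α .] (dot at the end), and
  - a shift item [B → β . c γ] (dot before a terminal).

Augment with E' → E and build the canonical LR(0) collection (I0 = CLOSURE({[E' → . E]}), then GOTO on every symbol after a dot until no new states appear). It has 11 states:
  I0: { [E → . * S *], [E → . *], [E → . S], [E' → . E], [S → . * E], [S → . id S num] }  — shift
  I1: { [E → * . S *], [E → * .], [E → . * S *], [E → . *], [E → . S], [S → * . E], [S → . * E], [S → . id S num] }  — shift, reduce
  I2: { [E' → E .] }  — accept
  I3: { [E → S .] }  — reduce
  I4: { [S → . * E], [S → . id S num], [S → id . S num] }  — shift
  I5: { [E → . * S *], [E → . *], [E → . S], [S → * . E], [S → . * E], [S → . id S num] }  — shift
  I6: { [S → id S . num] }  — shift
  I7: { [S → id S num .] }  — reduce
  I8: { [S → * E .] }  — reduce
  I9: { [E → * S . *], [E → S .] }  — shift, reduce
  I10: { [E → * S * .] }  — reduce

I1 contains reduce item [E → * .] and shift items [E → . *], [E → . * S *], [S → . * E], [S → . id S num] — shift-reduce conflict.
I9 contains reduce item [E → S .] and shift item [E → * S . *] — shift-reduce conflict.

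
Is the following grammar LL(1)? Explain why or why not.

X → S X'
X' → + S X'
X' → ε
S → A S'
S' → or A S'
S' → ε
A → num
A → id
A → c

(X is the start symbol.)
Relevant sets:
  FOLLOW(X') = { $ }
  FOLLOW(S') = { $, '+' }

For X':
  PREDICT(X' → '+' S X') = { '+' }
  PREDICT(X' → ε) = { $ }
For S':
  PREDICT(S' → or A S') = { 'or' }
  PREDICT(S' → ε) = { $, '+' }
For A:
  PREDICT(A → num) = { 'num' }
  PREDICT(A → id) = { 'id' }
  PREDICT(A → c) = { 'c' }
X, S have a single production, so nothing to check there.

All predict sets are disjoint. The grammar IS LL(1).

Answer: Yes, the grammar is LL(1).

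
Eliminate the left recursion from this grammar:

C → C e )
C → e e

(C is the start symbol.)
C is directly left-recursive. The standard transformation for
  A → A α₁ | ... | A α_m | β₁ | ... | β_n
is
  A  → β₁ A' | ... | β_n A'
  A' → α₁ A' | ... | α_m A' | ε

C → e e becomes C → e e C'
C → C e ) becomes C' → e ) C'
Add C' → ε

Resulting grammar:
C → e e C'
C' → e ) C'
C' → ε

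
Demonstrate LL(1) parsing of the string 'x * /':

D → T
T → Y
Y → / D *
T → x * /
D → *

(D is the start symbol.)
Stack is shown with the top on the left.

Stack    Input    Action
------------------------
D $      x * / $  output D → T
T $      x * / $  output T → x * /
x * / $  x * / $  match 'x'
* / $    * / $    match '*'
/ $      / $      match '/'
$        $        accept

The string is accepted.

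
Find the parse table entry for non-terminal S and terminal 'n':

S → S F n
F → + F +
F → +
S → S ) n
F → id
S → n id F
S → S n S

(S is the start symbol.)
To find M[S, 'n'], we find productions for S where 'n' is in the predict set (PREDICT(N → α) = (FIRST(α) \ {ε}) ∪ (FOLLOW(N) if α ⇒* ε)).

Relevant sets:
  FIRST(S) = { 'n' }

S → S F n: PREDICT = { 'n' }
  'n' is in predict set, so this production goes in M[S, 'n']
S → S ) n: PREDICT = { 'n' }
  'n' is in predict set, so this production goes in M[S, 'n']
S → n id F: PREDICT = { 'n' }
  'n' is in predict set, so this production goes in M[S, 'n']
S → S n S: PREDICT = { 'n' }
  'n' is in predict set, so this production goes in M[S, 'n']

M[S, 'n'] = S → S F n, S → S ) n, S → n id F, S → S n S  (a multiply-defined cell — the grammar is not LL(1))

Answer: S → S F n, S → S ) n, S → n id F, S → S n S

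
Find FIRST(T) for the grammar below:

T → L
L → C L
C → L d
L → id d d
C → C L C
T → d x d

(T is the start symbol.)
{ 'd', 'id' }

FIRST sets of the other non-terminals involved (by the same procedure, iterated to a fixed point):
  FIRST(L) = { 'id' }

From T → L:
  - L is a non-terminal: add FIRST(L) \ {ε} = { 'id' }
    L is not nullable, so stop
From T → d x d:
  - d is a terminal: add 'd' and stop

Collecting: FIRST(T) = { 'd', 'id' }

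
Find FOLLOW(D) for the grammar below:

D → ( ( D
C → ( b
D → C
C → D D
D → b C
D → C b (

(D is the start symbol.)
{ $, '(', 'b' }

To compute FOLLOW(D), find every occurrence of D on a right-hand side N → α D β: add FIRST(β) \ {ε}, and if β is empty or nullable also add FOLLOW(N). Iterate to a fixed point.

D is the start symbol, so $ ∈ FOLLOW(D).
In D → ( ( D: D is at the end; this adds FOLLOW(D) to itself — nothing new
In C → D D: D is followed by D, add FIRST(D) \ {ε} = { '(', 'b' }
In C → D D: D is at the end, add FOLLOW(C)

The FOLLOW sets referred to above (computed the same way, to a fixed point):
  FOLLOW(C) = { $, '(', 'b' }

Taking the union: FOLLOW(D) = { $, '(', 'b' }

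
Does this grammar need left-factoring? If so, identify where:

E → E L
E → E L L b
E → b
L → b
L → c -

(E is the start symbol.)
Yes, E has productions with common prefix 'E L'

Left-factoring is needed when two productions for the same non-terminal
share a common prefix on the right-hand side.

Productions for E:
  E → E L
  E → E L L b
  E → b
Productions for L:
  L → b
  L → c -

Found common prefix 'E L' in productions for E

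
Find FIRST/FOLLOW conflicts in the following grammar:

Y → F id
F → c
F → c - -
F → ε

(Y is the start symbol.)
A FIRST/FOLLOW conflict occurs when a non-terminal N has a nullable alternative N → β (β ⇒* ε) and another alternative N → α with FIRST(α) ∩ FOLLOW(N) ≠ ∅: on such a lookahead the parser cannot decide between expanding α and letting N vanish via β.

Nullable non-terminals: F.

F: nullable alternative(s) F → ε; FOLLOW(F) = { 'id' }
  F → c: FIRST \ {ε} = { 'c' } — disjoint from FOLLOW(F)
  F → c - -: FIRST \ {ε} = { 'c' } — disjoint from FOLLOW(F)
  F → ε: FIRST \ {ε} = { } — this is the only nullable alternative, skip

Y has no nullable alternative, so no FIRST/FOLLOW check is needed there.

No FIRST/FOLLOW conflicts found.

Answer: No FIRST/FOLLOW conflicts.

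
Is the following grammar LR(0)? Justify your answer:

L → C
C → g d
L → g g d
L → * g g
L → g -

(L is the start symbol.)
Yes, the grammar is LR(0)

Augment with L' → L and build the canonical LR(0) collection (I0 = CLOSURE({[L' → . L]}), then GOTO on every symbol after a dot until no new states appear). It has 11 states:
  I0: { [C → . g d], [L → . * g g], [L → . C], [L → . g -], [L → . g g d], [L' → . L] }  — shift
  I1: { [L → * . g g] }  — shift
  I2: { [L → C .] }  — reduce
  I3: { [L' → L .] }  — accept
  I4: { [C → g . d], [L → g . -], [L → g . g d] }  — shift
  I5: { [L → g - .] }  — reduce
  I6: { [C → g d .] }  — reduce
  I7: { [L → g g . d] }  — shift
  I8: { [L → g g d .] }  — reduce
  I9: { [L → * g . g] }  — shift
  I10: { [L → * g g .] }  — reduce

Every state is either a pure shift/goto state or contains exactly one complete item and nothing to shift — no conflicts. The grammar is LR(0).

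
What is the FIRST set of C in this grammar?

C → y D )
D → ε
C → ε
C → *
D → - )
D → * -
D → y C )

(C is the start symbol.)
{ '*', 'y', ε }

From C → y D ):
  - y is a terminal: add 'y' and stop
From C → ε:
  - ε-production, so ε ∈ FIRST(C)
From C → *:
  - '*' is a terminal: add '*' and stop

Collecting: FIRST(C) = { '*', 'y', ε }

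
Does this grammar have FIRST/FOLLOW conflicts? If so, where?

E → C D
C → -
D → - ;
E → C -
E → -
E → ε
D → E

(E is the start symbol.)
Nullable non-terminals: D, E.
FIRST sets used below: FIRST(E) = { '-', ε }, FIRST(C) = { '-' }

D: nullable alternative(s) D → E; FOLLOW(D) = { $ }
  D → - ;: FIRST \ {ε} = { '-' } — disjoint from FOLLOW(D)
  D → E: FIRST \ {ε} = { '-' } — this is the only nullable alternative, skip

E: nullable alternative(s) E → ε; FOLLOW(E) = { $ }
  E → C D: FIRST \ {ε} = { '-' } — disjoint from FOLLOW(E)
  E → C -: FIRST \ {ε} = { '-' } — disjoint from FOLLOW(E)
  E → -: FIRST \ {ε} = { '-' } — disjoint from FOLLOW(E)
  E → ε: FIRST \ {ε} = { } — this is the only nullable alternative, skip

C has no nullable alternative, so no FIRST/FOLLOW check is needed there.

No FIRST/FOLLOW conflicts found.

Answer: No FIRST/FOLLOW conflicts.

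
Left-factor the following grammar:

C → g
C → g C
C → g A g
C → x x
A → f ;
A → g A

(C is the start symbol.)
Left-factoring transforms A → αβ₁ | αβ₂ into A → αA' and A' → β₁ | β₂
(α is the longest common prefix among the alternatives). Repeat until
no nonterminal has two alternatives with a common prefix.

Round 1: C has alternatives sharing prefix 'g'. Introduce C': C → g C'
  Add: C' → ε
  Add: C' → C
  Add: C' → A g

No remaining common prefixes — done.

Resulting grammar:
C → g C'
C' → ε
C' → C
C' → A g
C → x x
A → f ;
A → g A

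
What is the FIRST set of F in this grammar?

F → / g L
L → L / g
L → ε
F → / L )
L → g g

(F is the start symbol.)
{ '/' }

From F → / g L:
  - '/' is a terminal: add '/' and stop
From F → / L ):
  - '/' is a terminal: add '/' and stop

Collecting: FIRST(F) = { '/' }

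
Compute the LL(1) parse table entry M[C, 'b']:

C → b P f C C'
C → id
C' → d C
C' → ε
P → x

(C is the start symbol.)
To find M[C, 'b'], we find productions for C where 'b' is in the predict set (PREDICT(N → α) = (FIRST(α) \ {ε}) ∪ (FOLLOW(N) if α ⇒* ε)).

C → b P f C C': PREDICT = { 'b' }
  'b' is in predict set, so this production goes in M[C, 'b']
C → id: PREDICT = { 'id' }

M[C, 'b'] = C → b P f C C'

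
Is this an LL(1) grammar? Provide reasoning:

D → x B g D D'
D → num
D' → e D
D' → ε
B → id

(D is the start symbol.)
Relevant sets:
  FOLLOW(D') = { $, 'e' }

For D:
  PREDICT(D → x B g D D') = { 'x' }
  PREDICT(D → num) = { 'num' }
For D':
  PREDICT(D' → e D) = { 'e' }
  PREDICT(D' → ε) = { $, 'e' }
B has a single production, so nothing to check there.

Conflict found: Predict set conflict for D': { 'e' }
The grammar is NOT LL(1).

Answer: No. Predict set conflict for D': { 'e' }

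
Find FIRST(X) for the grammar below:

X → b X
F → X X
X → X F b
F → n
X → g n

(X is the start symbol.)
From X → b X:
  - b is a terminal: add 'b' and stop
From X → X F b:
  - X is the symbol being defined: contributes nothing new
    X is not nullable, so stop
From X → g n:
  - g is a terminal: add 'g' and stop

Collecting: FIRST(X) = { 'b', 'g' }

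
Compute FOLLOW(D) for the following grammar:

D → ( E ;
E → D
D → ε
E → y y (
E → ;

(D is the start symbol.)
D is the start symbol, so $ ∈ FOLLOW(D).
In E → D: D is at the end, add FOLLOW(E)

The FOLLOW sets referred to above (computed the same way, to a fixed point):
  FOLLOW(E) = { ';' }

Taking the union: FOLLOW(D) = { $, ';' }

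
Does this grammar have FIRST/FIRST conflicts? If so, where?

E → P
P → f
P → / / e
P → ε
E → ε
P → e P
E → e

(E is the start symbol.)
Yes. E → P / E → ε on { ε }; E → P / E → e on { 'e' }

FIRST sets of the non-terminals at (or reachable through a nullable prefix from) the front of some alternative:
  FIRST(P) = { '/', 'e', 'f', ε }

Productions for E:
  E → P: FIRST = { '/', 'e', 'f', ε }
  E → ε: FIRST = { ε }
  E → e: FIRST = { 'e' }
Productions for P:
  P → f: FIRST = { 'f' }
  P → / / e: FIRST = { '/' }
  P → ε: FIRST = { ε }
  P → e P: FIRST = { 'e' }

Conflict for E: E → P and E → ε
  Overlap: { ε }
Conflict for E: E → P and E → e
  Overlap: { 'e' }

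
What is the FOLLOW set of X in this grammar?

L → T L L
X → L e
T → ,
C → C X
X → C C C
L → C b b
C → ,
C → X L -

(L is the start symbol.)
{ ',', 'b' }

To compute FOLLOW(X), find every occurrence of X on a right-hand side N → α X β: add FIRST(β) \ {ε}, and if β is empty or nullable also add FOLLOW(N). Iterate to a fixed point.

In C → C X: X is at the end, add FOLLOW(C)
In C → X L -: X is followed by L '-', add FIRST(L '-') \ {ε} = { ',' }

The FOLLOW sets referred to above (computed the same way, to a fixed point):
  FOLLOW(C) = { ',', 'b' }

Taking the union: FOLLOW(X) = { ',', 'b' }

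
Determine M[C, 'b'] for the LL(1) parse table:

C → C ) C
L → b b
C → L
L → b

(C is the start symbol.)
To find M[C, 'b'], we find productions for C where 'b' is in the predict set (PREDICT(N → α) = (FIRST(α) \ {ε}) ∪ (FOLLOW(N) if α ⇒* ε)).

Relevant sets:
  FIRST(C) = { 'b' }
  FIRST(L) = { 'b' }

C → C ) C: PREDICT = { 'b' }
  'b' is in predict set, so this production goes in M[C, 'b']
C → L: PREDICT = { 'b' }
  'b' is in predict set, so this production goes in M[C, 'b']

M[C, 'b'] = C → C ) C, C → L  (a multiply-defined cell — the grammar is not LL(1))

Answer: C → C ) C, C → L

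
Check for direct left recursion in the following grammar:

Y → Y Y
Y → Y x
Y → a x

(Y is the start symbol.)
Yes, Y is left-recursive

Direct left recursion occurs when N → N α for some non-terminal N (the right-hand side begins with the left-hand side itself).

Y → Y Y: LEFT RECURSIVE (starts with Y)
Y → Y x: LEFT RECURSIVE (starts with Y)
Y → a x: starts with a

The grammar has direct left recursion on: Y.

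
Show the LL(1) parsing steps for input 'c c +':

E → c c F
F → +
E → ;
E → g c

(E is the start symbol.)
LL(1) parsing maintains a stack (initially the start symbol over $) and the input. At each step: if the stack top is a terminal, match it against the current input token; if it is a non-terminal N, replace it with the RHS of M[N, lookahead] (the unique production whose predict set contains the lookahead).

Stack is shown with the top on the left.

Stack    Input    Action
------------------------
E $      c c + $  output E → c c F
c c F $  c c + $  match 'c'
c F $    c + $    match 'c'
F $      + $      output F → +
+ $      + $      match '+'
$        $        accept

The string is accepted.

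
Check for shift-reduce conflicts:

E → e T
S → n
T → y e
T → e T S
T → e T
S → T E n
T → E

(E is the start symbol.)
A shift-reduce conflict occurs when an LR(0) state has both:
  - a complete (reduce) item [A → α .] (dot at the end), and
  - a shift item [B → β . c γ] (dot before a terminal).

Augment with E' → E and build the canonical LR(0) collection (I0 = CLOSURE({[E' → . E]}), then GOTO on every symbol after a dot until no new states appear). It has 14 states:
  I0: { [E → . e T], [E' → . E] }  — shift
  I1: { [E' → E .] }  — accept
  I2: { [E → . e T], [E → e . T], [T → . E], [T → . e T S], [T → . e T], [T → . y e] }  — shift
  I3: { [T → E .] }  — reduce
  I4: { [E → e T .] }  — reduce
  I5: { [E → . e T], [E → e . T], [T → . E], [T → . e T S], [T → . e T], [T → . y e], [T → e . T S], [T → e . T] }  — shift
  I6: { [T → y . e] }  — shift
  I7: { [T → y e .] }  — reduce
  I8: { [E → . e T], [E → e T .], [S → . T E n], [S → . n], [T → . E], [T → . e T S], [T → . e T], [T → . y e], [T → e T . S], [T → e T .] }  — shift, 2 reduces
  I9: { [T → e T S .] }  — reduce
  I10: { [E → . e T], [S → T . E n] }  — shift
  I11: { [S → n .] }  — reduce
  I12: { [S → T E . n] }  — shift
  I13: { [S → T E n .] }  — reduce

I8 contains reduce items [E → e T .], [T → e T .] and shift items [E → . e T], [S → . n], [T → . e T], [T → . e T S], [T → . y e] — shift-reduce conflict.

Answer: Yes — I8: [E → e T .] vs [E → . e T]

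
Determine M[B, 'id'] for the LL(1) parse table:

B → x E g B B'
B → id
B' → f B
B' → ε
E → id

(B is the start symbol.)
B → id

To find M[B, 'id'], we find productions for B where 'id' is in the predict set (PREDICT(N → α) = (FIRST(α) \ {ε}) ∪ (FOLLOW(N) if α ⇒* ε)).

B → x E g B B': PREDICT = { 'x' }
B → id: PREDICT = { 'id' }
  'id' is in predict set, so this production goes in M[B, 'id']

M[B, 'id'] = B → id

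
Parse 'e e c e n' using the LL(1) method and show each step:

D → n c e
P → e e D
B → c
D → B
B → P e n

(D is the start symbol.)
Stack is shown with the top on the left.

Stack        Input        Action
--------------------------------
D $          e e c e n $  output D → B
B $          e e c e n $  output B → P e n
P e n $      e e c e n $  output P → e e D
e e D e n $  e e c e n $  match 'e'
e D e n $    e c e n $    match 'e'
D e n $      c e n $      output D → B
B e n $      c e n $      output B → c
c e n $      c e n $      match 'c'
e n $        e n $        match 'e'
n $          n $          match 'n'
$            $            accept

The string is accepted.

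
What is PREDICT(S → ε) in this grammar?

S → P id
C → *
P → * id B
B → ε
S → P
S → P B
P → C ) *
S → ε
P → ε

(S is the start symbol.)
PREDICT(S → ε) = (FIRST(RHS) \ {ε}) ∪ (FOLLOW(S) if ε ∈ FIRST(RHS), i.e. RHS ⇒* ε)
The right-hand side is ε (FIRST(ε) = { ε }), so the predict set is FOLLOW(S) = { $ }
PREDICT(S → ε) = { $ }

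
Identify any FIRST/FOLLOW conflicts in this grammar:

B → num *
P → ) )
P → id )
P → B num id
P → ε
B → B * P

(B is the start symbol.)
Yes. P → B num id with FOLLOW(P) on { 'num' }

A FIRST/FOLLOW conflict occurs when a non-terminal N has a nullable alternative N → β (β ⇒* ε) and another alternative N → α with FIRST(α) ∩ FOLLOW(N) ≠ ∅: on such a lookahead the parser cannot decide between expanding α and letting N vanish via β.

Nullable non-terminals: P.
FIRST sets used below: FIRST(B) = { 'num' }

P: nullable alternative(s) P → ε; FOLLOW(P) = { $, '*', 'num' }
  P → ) ): FIRST \ {ε} = { ')' } — disjoint from FOLLOW(P)
  P → id ): FIRST \ {ε} = { 'id' } — disjoint from FOLLOW(P)
  P → B num id: FIRST \ {ε} = { 'num' } — overlaps FOLLOW(P) on { 'num' }: CONFLICT
  P → ε: FIRST \ {ε} = { } — this is the only nullable alternative, skip

B has no nullable alternative, so no FIRST/FOLLOW check is needed there.

So the grammar has 1 FIRST/FOLLOW conflict (marked CONFLICT above).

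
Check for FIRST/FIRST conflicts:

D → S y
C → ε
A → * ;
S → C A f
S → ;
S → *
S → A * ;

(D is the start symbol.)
A FIRST/FIRST conflict occurs when two productions N → α and N → β for the same non-terminal have FIRST(α) ∩ FIRST(β) ≠ ∅ (with ε ∈ FIRST of a nullable right-hand side, so two nullable alternatives also conflict).

FIRST sets of the non-terminals at (or reachable through a nullable prefix from) the front of some alternative:
  FIRST(C) = { ε }
  FIRST(A) = { '*' }

Productions for S:
  S → C A f: FIRST = { '*' }
  S → ;: FIRST = { ';' }
  S → *: FIRST = { '*' }
  S → A * ;: FIRST = { '*' }
D, C, A have only one production, so no FIRST/FIRST conflict is possible there.

Conflict for S: S → C A f and S → *
  Overlap: { '*' }
Conflict for S: S → C A f and S → A * ;
  Overlap: { '*' }
Conflict for S: S → * and S → A * ;
  Overlap: { '*' }

Answer: Yes. S → C A f / S → '*' on { '*' }; S → C A f / S → A '*' ';' on { '*' }; S → '*' / S → A '*' ';' on { '*' }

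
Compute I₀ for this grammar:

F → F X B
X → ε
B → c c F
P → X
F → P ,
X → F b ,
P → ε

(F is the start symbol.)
First, augment the grammar with F' → F
I₀ = CLOSURE({ [F' → . F] }):
  [F' → . F] has the dot before F: add [F → . F X B], [F → . P ,]
  [F → . P ,] has the dot before P: add [P → . X], [P → .]
  [P → . X] has the dot before X: add [X → .], [X → . F b ,]
No further items can be added.

I₀ = { [F → . F X B], [F → . P ,], [F' → . F], [P → . X], [P → .], [X → . F b ,], [X → .] }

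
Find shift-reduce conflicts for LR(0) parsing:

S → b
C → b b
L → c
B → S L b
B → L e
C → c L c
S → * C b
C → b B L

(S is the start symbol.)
No shift-reduce conflicts

A shift-reduce conflict occurs when an LR(0) state has both:
  - a complete (reduce) item [A → α .] (dot at the end), and
  - a shift item [B → β . c γ] (dot before a terminal).

Augment with S' → S and build the canonical LR(0) collection (I0 = CLOSURE({[S' → . S]}), then GOTO on every symbol after a dot until no new states appear). It has 19 states:
  I0: { [S → . * C b], [S → . b], [S' → . S] }  — shift
  I1: { [C → . b B L], [C → . b b], [C → . c L c], [S → * . C b] }  — shift
  I2: { [S' → S .] }  — accept
  I3: { [S → b .] }  — reduce
  I4: { [S → * C . b] }  — shift
  I5: { [B → . L e], [B → . S L b], [C → b . B L], [C → b . b], [L → . c], [S → . * C b], [S → . b] }  — shift
  I6: { [C → c . L c], [L → . c] }  — shift
  I7: { [C → c L . c] }  — shift
  I8: { [L → c .] }  — reduce
  I9: { [C → c L c .] }  — reduce
  I10: { [C → b B . L], [L → . c] }  — shift
  I11: { [B → L . e] }  — shift
  I12: { [B → S . L b], [L → . c] }  — shift
  I13: { [C → b b .], [S → b .] }  — 2 reduces
  I14: { [B → S L . b] }  — shift
  I15: { [B → S L b .] }  — reduce
  I16: { [B → L e .] }  — reduce
  I17: { [C → b B L .] }  — reduce
  I18: { [S → * C b .] }  — reduce

No state contains both a complete item and a shift item.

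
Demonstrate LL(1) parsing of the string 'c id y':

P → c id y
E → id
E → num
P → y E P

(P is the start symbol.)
LL(1) parsing maintains a stack (initially the start symbol over $) and the input. At each step: if the stack top is a terminal, match it against the current input token; if it is a non-terminal N, replace it with the RHS of M[N, lookahead] (the unique production whose predict set contains the lookahead).

Stack is shown with the top on the left.

Stack     Input     Action
--------------------------
P $       c id y $  output P → c id y
c id y $  c id y $  match 'c'
id y $    id y $    match 'id'
y $       y $       match 'y'
$         $         accept

The string is accepted.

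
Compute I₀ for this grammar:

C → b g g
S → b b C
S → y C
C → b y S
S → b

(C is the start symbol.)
{ [C → . b g g], [C → . b y S], [C' → . C] }

First, augment the grammar with C' → C
I₀ = CLOSURE({ [C' → . C] }):
  [C' → . C] has the dot before C: add [C → . b g g], [C → . b y S]
No further items can be added.

I₀ = { [C → . b g g], [C → . b y S], [C' → . C] }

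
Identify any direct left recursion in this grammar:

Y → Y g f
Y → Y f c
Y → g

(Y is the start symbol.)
Yes, Y is left-recursive

Y → Y g f: LEFT RECURSIVE (starts with Y)
Y → Y f c: LEFT RECURSIVE (starts with Y)
Y → g: starts with g

The grammar has direct left recursion on: Y.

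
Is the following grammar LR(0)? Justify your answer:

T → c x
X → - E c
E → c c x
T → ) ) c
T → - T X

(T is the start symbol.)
Augment with T' → T and build the canonical LR(0) collection (I0 = CLOSURE({[T' → . T]}), then GOTO on every symbol after a dot until no new states appear). It has 16 states:
  I0: { [T → . ) ) c], [T → . - T X], [T → . c x], [T' → . T] }  — shift
  I1: { [T → ) . ) c] }  — shift
  I2: { [T → - . T X], [T → . ) ) c], [T → . - T X], [T → . c x] }  — shift
  I3: { [T' → T .] }  — accept
  I4: { [T → c . x] }  — shift
  I5: { [T → c x .] }  — reduce
  I6: { [T → - T . X], [X → . - E c] }  — shift
  I7: { [E → . c c x], [X → - . E c] }  — shift
  I8: { [T → - T X .] }  — reduce
  I9: { [X → - E . c] }  — shift
  I10: { [E → c . c x] }  — shift
  I11: { [E → c c . x] }  — shift
  I12: { [E → c c x .] }  — reduce
  I13: { [X → - E c .] }  — reduce
  I14: { [T → ) ) . c] }  — shift
  I15: { [T → ) ) c .] }  — reduce

Every state is either a pure shift/goto state or contains exactly one complete item and nothing to shift — no conflicts. The grammar is LR(0).

Answer: Yes, the grammar is LR(0)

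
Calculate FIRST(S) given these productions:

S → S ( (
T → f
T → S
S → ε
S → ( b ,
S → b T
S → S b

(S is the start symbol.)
{ '(', 'b', ε }

To compute FIRST(S), examine every production with S on the left-hand side, reading each right-hand side left to right until a non-nullable symbol is reached.

From S → S ( (:
  - S is the symbol being defined: contributes nothing new
    S is nullable, so continue to the next symbol
  - '(' is a terminal: add '(' and stop
From S → ε:
  - ε-production, so ε ∈ FIRST(S)
From S → ( b ,:
  - '(' is a terminal: add '(' and stop
From S → b T:
  - b is a terminal: add 'b' and stop
From S → S b:
  - S is the symbol being defined: contributes nothing new
    S is nullable, so continue to the next symbol
  - b is a terminal: add 'b' and stop

Collecting: FIRST(S) = { '(', 'b', ε }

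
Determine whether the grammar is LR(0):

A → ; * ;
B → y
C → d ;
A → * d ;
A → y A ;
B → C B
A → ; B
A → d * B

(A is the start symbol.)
Augment with A' → A and build the canonical LR(0) collection (I0 = CLOSURE({[A' → . A]}), then GOTO on every symbol after a dot until no new states appear). It has 20 states:
  I0: { [A → . * d ;], [A → . ; * ;], [A → . ; B], [A → . d * B], [A → . y A ;], [A' → . A] }  — shift
  I1: { [A → * . d ;] }  — shift
  I2: { [A → ; . * ;], [A → ; . B], [B → . C B], [B → . y], [C → . d ;] }  — shift
  I3: { [A' → A .] }  — accept
  I4: { [A → d . * B] }  — shift
  I5: { [A → . * d ;], [A → . ; * ;], [A → . ; B], [A → . d * B], [A → . y A ;], [A → y . A ;] }  — shift
  I6: { [A → y A . ;] }  — shift
  I7: { [A → y A ; .] }  — reduce
  I8: { [A → d * . B], [B → . C B], [B → . y], [C → . d ;] }  — shift
  I9: { [A → d * B .] }  — reduce
  I10: { [B → . C B], [B → . y], [B → C . B], [C → . d ;] }  — shift
  I11: { [C → d . ;] }  — shift
  I12: { [B → y .] }  — reduce
  I13: { [C → d ; .] }  — reduce
  I14: { [B → C B .] }  — reduce
  I15: { [A → ; * . ;] }  — shift
  I16: { [A → ; B .] }  — reduce
  I17: { [A → ; * ; .] }  — reduce
  I18: { [A → * d . ;] }  — shift
  I19: { [A → * d ; .] }  — reduce

Every state is either a pure shift/goto state or contains exactly one complete item and nothing to shift — no conflicts. The grammar is LR(0).

Answer: Yes, the grammar is LR(0)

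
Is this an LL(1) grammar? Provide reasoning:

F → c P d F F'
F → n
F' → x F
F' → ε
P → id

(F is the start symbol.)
A grammar is LL(1) if for each non-terminal N with multiple productions, the predict sets of those productions are pairwise disjoint, where PREDICT(N → α) = (FIRST(α) \ {ε}) ∪ (FOLLOW(N) if α ⇒* ε).

Relevant sets:
  FOLLOW(F') = { $, 'x' }

For F:
  PREDICT(F → c P d F F') = { 'c' }
  PREDICT(F → n) = { 'n' }
For F':
  PREDICT(F' → x F) = { 'x' }
  PREDICT(F' → ε) = { $, 'x' }
P has a single production, so nothing to check there.

Conflict found: Predict set conflict for F': { 'x' }
The grammar is NOT LL(1).

Answer: No. Predict set conflict for F': { 'x' }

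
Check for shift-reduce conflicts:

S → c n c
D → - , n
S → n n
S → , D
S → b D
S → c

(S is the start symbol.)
A shift-reduce conflict occurs when an LR(0) state has both:
  - a complete (reduce) item [A → α .] (dot at the end), and
  - a shift item [B → β . c γ] (dot before a terminal).

Augment with S' → S and build the canonical LR(0) collection (I0 = CLOSURE({[S' → . S]}), then GOTO on every symbol after a dot until no new states appear). It has 14 states:
  I0: { [S → . , D], [S → . b D], [S → . c n c], [S → . c], [S → . n n], [S' → . S] }  — shift
  I1: { [D → . - , n], [S → , . D] }  — shift
  I2: { [S' → S .] }  — accept
  I3: { [D → . - , n], [S → b . D] }  — shift
  I4: { [S → c . n c], [S → c .] }  — shift, reduce
  I5: { [S → n . n] }  — shift
  I6: { [S → n n .] }  — reduce
  I7: { [S → c n . c] }  — shift
  I8: { [S → c n c .] }  — reduce
  I9: { [D → - . , n] }  — shift
  I10: { [S → b D .] }  — reduce
  I11: { [D → - , . n] }  — shift
  I12: { [D → - , n .] }  — reduce
  I13: { [S → , D .] }  — reduce

I4 contains reduce item [S → c .] and shift item [S → c . n c] — shift-reduce conflict.

Answer: Yes — I4: [S → c .] vs [S → c . n c]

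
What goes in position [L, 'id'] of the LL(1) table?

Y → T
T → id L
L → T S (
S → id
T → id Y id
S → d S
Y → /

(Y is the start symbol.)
L → T S (

To find M[L, 'id'], we find productions for L where 'id' is in the predict set (PREDICT(N → α) = (FIRST(α) \ {ε}) ∪ (FOLLOW(N) if α ⇒* ε)).

Relevant sets:
  FIRST(T) = { 'id' }

L → T S (: PREDICT = { 'id' }
  'id' is in predict set, so this production goes in M[L, 'id']

M[L, 'id'] = L → T S (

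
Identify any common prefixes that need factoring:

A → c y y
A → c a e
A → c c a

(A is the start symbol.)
Yes, A has productions with common prefix 'c'

Left-factoring is needed when two productions for the same non-terminal
share a common prefix on the right-hand side.

Productions for A:
  A → c y y
  A → c a e
  A → c c a

Found common prefix 'c' in productions for A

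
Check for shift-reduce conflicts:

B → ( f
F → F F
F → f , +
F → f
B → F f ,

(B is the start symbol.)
A shift-reduce conflict occurs when an LR(0) state has both:
  - a complete (reduce) item [A → α .] (dot at the end), and
  - a shift item [B → β . c γ] (dot before a terminal).

Augment with B' → B and build the canonical LR(0) collection (I0 = CLOSURE({[B' → . B]}), then GOTO on every symbol after a dot until no new states appear). It has 11 states:
  I0: { [B → . ( f], [B → . F f ,], [B' → . B], [F → . F F], [F → . f , +], [F → . f] }  — shift
  I1: { [B → ( . f] }  — shift
  I2: { [B' → B .] }  — accept
  I3: { [B → F . f ,], [F → . F F], [F → . f , +], [F → . f], [F → F . F] }  — shift
  I4: { [F → f . , +], [F → f .] }  — shift, reduce
  I5: { [F → f , . +] }  — shift
  I6: { [F → f , + .] }  — reduce
  I7: { [F → . F F], [F → . f , +], [F → . f], [F → F . F], [F → F F .] }  — shift, reduce
  I8: { [B → F f . ,], [F → f . , +], [F → f .] }  — shift, reduce
  I9: { [B → F f , .], [F → f , . +] }  — shift, reduce
  I10: { [B → ( f .] }  — reduce

I4 contains reduce item [F → f .] and shift item [F → f . , +] — shift-reduce conflict.
I7 contains reduce item [F → F F .] and shift items [F → . f], [F → . f , +] — shift-reduce conflict.
I8 contains reduce item [F → f .] and shift items [B → F f . ,], [F → f . , +] — shift-reduce conflict.
I9 contains reduce item [B → F f , .] and shift item [F → f , . +] — shift-reduce conflict.

Answer: Yes — I4: [F → f .] vs [F → f . , +]; I7: [F → F F .] vs [F → . f]; I8: [F → f .] vs [B → F f . ,]; I9: [B → F f , .] vs [F → f , . +]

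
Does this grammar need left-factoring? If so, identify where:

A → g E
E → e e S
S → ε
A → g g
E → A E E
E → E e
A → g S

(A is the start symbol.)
Left-factoring is needed when two productions for the same non-terminal
share a common prefix on the right-hand side.

Productions for A:
  A → g E
  A → g g
  A → g S
Productions for E:
  E → e e S
  E → A E E
  E → E e

Found common prefix 'g' in productions for A

Answer: Yes, A has productions with common prefix 'g'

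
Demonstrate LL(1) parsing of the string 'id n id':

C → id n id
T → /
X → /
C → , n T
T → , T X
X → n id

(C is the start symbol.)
Stack is shown with the top on the left.

Stack      Input      Action
----------------------------
C $        id n id $  output C → id n id
id n id $  id n id $  match 'id'
n id $     n id $     match 'n'
id $       id $       match 'id'
$          $          accept

The string is accepted.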